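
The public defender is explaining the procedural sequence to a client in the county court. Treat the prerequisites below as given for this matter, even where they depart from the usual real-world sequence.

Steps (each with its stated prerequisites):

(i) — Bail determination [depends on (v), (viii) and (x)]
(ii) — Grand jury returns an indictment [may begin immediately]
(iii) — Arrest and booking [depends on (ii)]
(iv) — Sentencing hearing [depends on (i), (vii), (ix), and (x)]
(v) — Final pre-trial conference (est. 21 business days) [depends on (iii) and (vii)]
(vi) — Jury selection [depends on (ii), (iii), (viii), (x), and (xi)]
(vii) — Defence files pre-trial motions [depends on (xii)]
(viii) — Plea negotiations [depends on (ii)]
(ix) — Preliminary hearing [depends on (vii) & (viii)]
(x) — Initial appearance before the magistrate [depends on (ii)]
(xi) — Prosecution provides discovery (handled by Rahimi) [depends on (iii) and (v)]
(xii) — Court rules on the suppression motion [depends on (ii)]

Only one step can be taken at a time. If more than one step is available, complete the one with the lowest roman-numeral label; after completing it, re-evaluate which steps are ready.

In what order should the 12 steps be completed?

(ii) has no prerequisites → (ii) first.
(iii), (viii), (x) and (xii) are all available; (iii) has the earlier label → (iii).
Now (viii), (x) and (xii) have their prerequisites met. (viii) has the earlier label, so (viii) next.
(x) and (xii) are both available; (x) has the earlier label → (x).
That leaves (xii) as the only ready step → (xii).
That leaves (vii) as the only ready step → (vii).
Ready: (v) and (ix). (v) has the earlier label → (v).
Ready: (i), (ix) and (xi). (i) has the earlier label → (i).
Ready: (ix) and (xi). (ix) has the earlier label → (ix).
Now (iv) and (xi) have their prerequisites met. (iv) has the earlier label, so (iv) next.
(xi) needed (iii) and (v), now all done → (xi).
Next only (vi) has its prerequisites met → (vi).

(ii), (iii), (viii), (x), (xii), (vii), (v), (i), (ix), (iv), (xi), (vi)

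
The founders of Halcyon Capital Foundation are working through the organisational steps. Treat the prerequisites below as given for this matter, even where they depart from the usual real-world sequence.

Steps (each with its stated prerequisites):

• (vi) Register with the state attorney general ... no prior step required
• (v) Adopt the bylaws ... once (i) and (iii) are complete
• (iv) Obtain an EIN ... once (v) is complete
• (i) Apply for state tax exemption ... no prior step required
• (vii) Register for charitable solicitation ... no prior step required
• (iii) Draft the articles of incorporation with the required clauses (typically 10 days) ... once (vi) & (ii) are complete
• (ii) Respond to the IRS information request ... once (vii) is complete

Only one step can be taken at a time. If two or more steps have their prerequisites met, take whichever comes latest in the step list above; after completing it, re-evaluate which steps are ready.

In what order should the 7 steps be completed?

(vii), (ii), (i), (vi), (iii), (v), (iv)

Nothing is required for (vii), (i) and (vi). (vii) is listed later → (vii) first.
(ii) now also ready, so the ready set is {(ii), (i), (vi)}; (ii) is listed later → (ii).
Ready: (i) and (vi). (i) is listed later → (i).
That leaves (vi) as the only ready step → (vi).
(iii) needed (ii) and (vi), now all done → (iii).
(v) needed (iii) and (i), now all done → (v).
Next only (iv) has its prerequisites met → (iv).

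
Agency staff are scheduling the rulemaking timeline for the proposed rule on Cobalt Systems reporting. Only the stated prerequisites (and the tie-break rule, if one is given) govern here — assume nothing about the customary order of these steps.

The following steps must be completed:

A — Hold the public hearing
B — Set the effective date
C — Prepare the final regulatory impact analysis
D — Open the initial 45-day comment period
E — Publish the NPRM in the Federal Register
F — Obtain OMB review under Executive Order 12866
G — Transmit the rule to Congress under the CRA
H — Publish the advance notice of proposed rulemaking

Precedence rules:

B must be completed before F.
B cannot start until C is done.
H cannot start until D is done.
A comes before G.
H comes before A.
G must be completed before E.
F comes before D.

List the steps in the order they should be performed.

C, B, F, D, H, A, G, E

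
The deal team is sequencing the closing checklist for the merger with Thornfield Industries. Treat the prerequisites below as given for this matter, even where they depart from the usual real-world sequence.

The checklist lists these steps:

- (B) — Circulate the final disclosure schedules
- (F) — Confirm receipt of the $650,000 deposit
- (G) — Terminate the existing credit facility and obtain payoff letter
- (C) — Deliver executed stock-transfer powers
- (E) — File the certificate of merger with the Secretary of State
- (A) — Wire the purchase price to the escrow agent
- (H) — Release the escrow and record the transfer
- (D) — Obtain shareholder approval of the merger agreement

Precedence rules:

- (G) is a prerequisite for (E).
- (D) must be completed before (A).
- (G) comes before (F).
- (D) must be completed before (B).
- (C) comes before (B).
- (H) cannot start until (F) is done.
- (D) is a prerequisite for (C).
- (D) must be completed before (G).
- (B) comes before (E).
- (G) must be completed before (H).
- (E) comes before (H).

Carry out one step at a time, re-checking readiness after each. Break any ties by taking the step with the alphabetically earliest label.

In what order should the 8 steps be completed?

Only (D) has no prerequisites, so it is first.
(A), (C) and (G) are all available; (A) has the earlier label → (A).
Ready: (C) and (G). (C) has the earlier label → (C).
Ready: (B) and (G). (B) has the earlier label → (B).
(G) needed (D), now all done → (G).
Now (E) and (F) have their prerequisites met. (E) has the earlier label, so (E) next.
(F) needed (G), now all done → (F).
That leaves (H) as the only ready step → (H).

(D), (A), (C), (B), (G), (E), (F), (H)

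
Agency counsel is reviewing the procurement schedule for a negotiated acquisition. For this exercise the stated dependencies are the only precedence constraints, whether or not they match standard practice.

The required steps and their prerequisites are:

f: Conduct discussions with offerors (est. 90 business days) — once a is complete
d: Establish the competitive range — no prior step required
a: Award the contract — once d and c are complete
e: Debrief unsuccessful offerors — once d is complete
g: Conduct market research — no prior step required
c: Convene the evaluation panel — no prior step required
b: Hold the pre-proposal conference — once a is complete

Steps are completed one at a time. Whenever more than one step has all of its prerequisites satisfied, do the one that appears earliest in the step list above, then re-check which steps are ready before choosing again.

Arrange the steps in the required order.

d → e → g → c → a → f → b

Nothing is required for d, g and c. d is listed earlier → d first.
e now also ready, so the ready set is {e, g, c}; e is listed earlier → e.
g and c are both available; g is listed earlier → g.
c is the only step now ready → c.
a needed d and c, now all done → a.
f and b are both available; f is listed earlier → f.
b is the only step now ready → b.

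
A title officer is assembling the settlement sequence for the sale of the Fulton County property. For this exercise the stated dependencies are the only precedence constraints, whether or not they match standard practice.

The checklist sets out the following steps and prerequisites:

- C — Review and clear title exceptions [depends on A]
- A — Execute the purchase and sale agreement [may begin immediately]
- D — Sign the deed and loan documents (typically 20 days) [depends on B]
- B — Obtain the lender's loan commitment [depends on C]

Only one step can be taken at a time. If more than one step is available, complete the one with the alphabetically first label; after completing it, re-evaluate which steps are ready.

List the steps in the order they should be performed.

A is the only step with nothing outstanding, so it goes first.
C needed A, now all done → C.
B needed C, now all done → B.
D needed B, now all done → D.

A C B D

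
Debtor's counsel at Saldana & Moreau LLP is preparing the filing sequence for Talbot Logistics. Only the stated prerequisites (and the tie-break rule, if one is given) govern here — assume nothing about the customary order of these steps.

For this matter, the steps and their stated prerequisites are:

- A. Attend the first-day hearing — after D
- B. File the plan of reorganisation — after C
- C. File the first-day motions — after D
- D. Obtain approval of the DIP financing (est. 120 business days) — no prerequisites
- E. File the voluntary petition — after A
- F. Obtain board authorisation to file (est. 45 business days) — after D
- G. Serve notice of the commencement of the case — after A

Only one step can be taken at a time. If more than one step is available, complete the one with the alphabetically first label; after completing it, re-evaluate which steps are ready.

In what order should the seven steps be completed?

D has no prerequisites → D first.
Ready: A, C and F. A has the earlier label → A.
E and G now also ready, so the ready set is {C, E, F, G}; C has the earlier label → C.
B now also ready, so the ready set is {B, E, F, G}; B has the earlier label → B.
Now E, F and G have their prerequisites met. E has the earlier label, so E next.
Ready: F and G. F has the earlier label → F.
G needed A, now all done → G.

D, A, C, B, E, F, G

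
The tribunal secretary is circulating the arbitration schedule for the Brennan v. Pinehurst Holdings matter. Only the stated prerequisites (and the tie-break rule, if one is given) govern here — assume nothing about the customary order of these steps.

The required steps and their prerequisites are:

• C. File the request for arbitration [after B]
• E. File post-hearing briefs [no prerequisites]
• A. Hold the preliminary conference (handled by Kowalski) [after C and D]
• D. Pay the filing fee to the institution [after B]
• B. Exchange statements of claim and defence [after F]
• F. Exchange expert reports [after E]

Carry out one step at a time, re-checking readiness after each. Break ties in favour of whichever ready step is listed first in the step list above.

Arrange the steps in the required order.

E has no prerequisites → E first.
That leaves F as the only ready step → F.
That leaves B as the only ready step → B.
Ready: C and D. C is listed earlier → C.
That leaves D as the only ready step → D.
Next only A has its prerequisites met → A.

E, F, B, C, D, A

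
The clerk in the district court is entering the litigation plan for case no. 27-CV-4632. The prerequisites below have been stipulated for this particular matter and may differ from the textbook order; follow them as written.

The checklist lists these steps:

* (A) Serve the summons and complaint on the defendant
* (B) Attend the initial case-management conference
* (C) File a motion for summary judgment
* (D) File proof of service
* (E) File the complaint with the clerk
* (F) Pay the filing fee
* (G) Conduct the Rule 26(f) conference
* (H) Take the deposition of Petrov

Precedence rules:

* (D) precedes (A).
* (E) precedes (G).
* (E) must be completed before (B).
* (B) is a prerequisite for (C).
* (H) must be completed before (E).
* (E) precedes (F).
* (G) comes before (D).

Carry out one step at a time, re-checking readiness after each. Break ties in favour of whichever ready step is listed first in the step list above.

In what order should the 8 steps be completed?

(H) has no prerequisites → (H) first.
(E) is the only step now ready → (E).
(B), (F) and (G) are all available; (B) is listed earlier → (B).
Ready: (C), (F) and (G). (C) is listed earlier → (C).
Ready: (F) and (G). (F) is listed earlier → (F).
(G) needed (E), now all done → (G).
That leaves (D) as the only ready step → (D).
That leaves (A) as the only ready step → (A).

(H) (E) (B) (C) (F) (G) (D) (A)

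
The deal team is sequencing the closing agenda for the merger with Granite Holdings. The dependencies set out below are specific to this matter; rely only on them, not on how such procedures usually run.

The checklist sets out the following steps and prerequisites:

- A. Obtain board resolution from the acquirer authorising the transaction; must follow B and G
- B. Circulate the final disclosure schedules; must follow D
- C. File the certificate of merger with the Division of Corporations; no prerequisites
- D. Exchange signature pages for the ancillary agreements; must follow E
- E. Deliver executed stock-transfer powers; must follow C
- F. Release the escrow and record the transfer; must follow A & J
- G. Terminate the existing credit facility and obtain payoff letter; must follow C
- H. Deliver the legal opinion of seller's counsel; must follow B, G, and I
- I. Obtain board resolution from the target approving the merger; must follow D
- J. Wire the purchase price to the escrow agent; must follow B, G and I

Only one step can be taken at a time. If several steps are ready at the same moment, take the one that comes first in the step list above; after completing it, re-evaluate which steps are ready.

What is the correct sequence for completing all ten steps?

C → E → D → B → G → A → I → H → J → F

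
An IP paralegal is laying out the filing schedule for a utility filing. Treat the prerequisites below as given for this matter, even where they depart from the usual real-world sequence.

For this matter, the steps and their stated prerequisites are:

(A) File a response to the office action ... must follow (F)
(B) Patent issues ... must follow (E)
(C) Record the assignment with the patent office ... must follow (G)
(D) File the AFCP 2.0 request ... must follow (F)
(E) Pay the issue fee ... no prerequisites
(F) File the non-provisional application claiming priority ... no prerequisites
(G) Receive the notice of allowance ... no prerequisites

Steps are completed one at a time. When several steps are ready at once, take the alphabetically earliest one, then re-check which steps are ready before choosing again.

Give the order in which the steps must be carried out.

Nothing is required for (E), (F) and (G). (E) has the earlier label → (E) first.
(B) now also ready, so the ready set is {(B), (F), (G)}; (B) has the earlier label → (B).
Now (F) and (G) have their prerequisites met. (F) has the earlier label, so (F) next.
(A), (D) and (G) are all available; (A) has the earlier label → (A).
Ready: (D) and (G). (D) has the earlier label → (D).
(G) is the only step now ready → (G).
That leaves (C) as the only ready step → (C).

(E) → (B) → (F) → (A) → (D) → (G) → (C)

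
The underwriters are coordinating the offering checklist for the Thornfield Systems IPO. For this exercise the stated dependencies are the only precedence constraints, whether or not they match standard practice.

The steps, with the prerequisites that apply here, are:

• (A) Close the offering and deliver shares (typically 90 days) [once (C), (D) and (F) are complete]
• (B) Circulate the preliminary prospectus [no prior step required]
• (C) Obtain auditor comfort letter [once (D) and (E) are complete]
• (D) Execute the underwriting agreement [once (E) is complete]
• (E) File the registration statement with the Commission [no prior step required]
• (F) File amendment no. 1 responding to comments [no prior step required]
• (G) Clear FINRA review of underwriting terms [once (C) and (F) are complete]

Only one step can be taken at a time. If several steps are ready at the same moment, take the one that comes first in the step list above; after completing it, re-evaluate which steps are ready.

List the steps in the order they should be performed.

(B), (E) and (F) have no prerequisites; (B) is listed earlier, so (B) is first.
Now (E) and (F) have their prerequisites met. (E) is listed earlier, so (E) next.
(D) now also ready, so the ready set is {(D), (F)}; (D) is listed earlier → (D).
(C) now also ready, so the ready set is {(C), (F)}; (C) is listed earlier → (C).
That leaves (F) as the only ready step → (F).
(A) and (G) are both available; (A) is listed earlier → (A).
Next only (G) has its prerequisites met → (G).

(B), (E), (D), (C), (F), (A), (G)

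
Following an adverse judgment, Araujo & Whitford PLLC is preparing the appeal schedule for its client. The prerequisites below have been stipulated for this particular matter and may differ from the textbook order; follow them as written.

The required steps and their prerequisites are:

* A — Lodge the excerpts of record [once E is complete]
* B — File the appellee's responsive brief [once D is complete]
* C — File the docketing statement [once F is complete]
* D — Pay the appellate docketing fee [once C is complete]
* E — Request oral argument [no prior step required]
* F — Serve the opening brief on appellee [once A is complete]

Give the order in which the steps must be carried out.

Only E has no prerequisites, so it is first.
A is the only step now ready → A.
F is the only step now ready → F.
That leaves C as the only ready step → C.
That leaves D as the only ready step → D.
B needed D, now all done → B.

E → A → F → C → D → B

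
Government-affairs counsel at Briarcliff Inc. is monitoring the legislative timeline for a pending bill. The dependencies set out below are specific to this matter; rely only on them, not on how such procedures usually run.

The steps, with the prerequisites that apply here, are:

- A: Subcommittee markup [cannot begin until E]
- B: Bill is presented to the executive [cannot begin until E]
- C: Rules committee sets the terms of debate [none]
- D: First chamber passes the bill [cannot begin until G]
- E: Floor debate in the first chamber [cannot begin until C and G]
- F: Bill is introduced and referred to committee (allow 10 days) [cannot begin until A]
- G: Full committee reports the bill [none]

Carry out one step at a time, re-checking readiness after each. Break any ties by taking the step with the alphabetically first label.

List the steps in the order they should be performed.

C → G → D → E → A → B → F

C and G have no prerequisites; C has the earlier label, so C is first.
Next only G has its prerequisites met → G.
Ready: D and E. D has the earlier label → D.
That leaves E as the only ready step → E.
A and B are both available; A has the earlier label → A.
Ready: B and F. B has the earlier label → B.
F needed A, now all done → F.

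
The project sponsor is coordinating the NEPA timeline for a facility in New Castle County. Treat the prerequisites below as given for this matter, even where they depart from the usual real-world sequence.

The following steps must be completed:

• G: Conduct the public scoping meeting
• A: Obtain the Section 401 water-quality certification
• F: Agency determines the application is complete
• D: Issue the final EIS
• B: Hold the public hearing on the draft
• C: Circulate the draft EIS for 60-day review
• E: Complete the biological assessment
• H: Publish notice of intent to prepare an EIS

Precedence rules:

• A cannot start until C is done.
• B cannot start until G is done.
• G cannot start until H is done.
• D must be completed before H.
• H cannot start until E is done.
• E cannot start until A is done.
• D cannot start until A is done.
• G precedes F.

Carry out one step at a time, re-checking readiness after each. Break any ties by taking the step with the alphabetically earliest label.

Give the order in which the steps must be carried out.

C, A, D, E, H, G, B, F

C is the only step with nothing outstanding, so it goes first.
That leaves A as the only ready step → A.
D and E are both available; D has the earlier label → D.
E needed A, now all done → E.
H needed D and E, now all done → H.
That leaves G as the only ready step → G.
Now B and F have their prerequisites met. B has the earlier label, so B next.
F needed G, now all done → F.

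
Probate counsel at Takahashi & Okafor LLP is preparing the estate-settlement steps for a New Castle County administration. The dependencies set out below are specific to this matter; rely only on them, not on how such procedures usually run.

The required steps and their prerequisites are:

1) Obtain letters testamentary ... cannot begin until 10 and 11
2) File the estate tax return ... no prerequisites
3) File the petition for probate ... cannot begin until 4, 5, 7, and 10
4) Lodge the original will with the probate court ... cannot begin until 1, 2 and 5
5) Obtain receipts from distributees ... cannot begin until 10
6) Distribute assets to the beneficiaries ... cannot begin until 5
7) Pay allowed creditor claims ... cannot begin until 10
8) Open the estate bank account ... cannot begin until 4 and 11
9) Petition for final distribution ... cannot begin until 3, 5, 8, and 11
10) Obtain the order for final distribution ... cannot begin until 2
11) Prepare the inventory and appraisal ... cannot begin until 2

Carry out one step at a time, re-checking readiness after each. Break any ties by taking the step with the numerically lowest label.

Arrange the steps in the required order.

2, 10, 5, 6, 7, 11, 1, 4, 3, 8, 9

Only 2 has no prerequisites, so it is first.
10 and 11 are both available; 10 has the earlier label → 10.
Now 5, 7 and 11 have their prerequisites met. 5 has the earlier label, so 5 next.
6 now also ready, so the ready set is {6, 7, 11}; 6 has the earlier label → 6.
7 and 11 are both available; 7 has the earlier label → 7.
11 needed 2, now all done → 11.
Next only 1 has its prerequisites met → 1.
Next only 4 has its prerequisites met → 4.
Ready: 3 and 8. 3 has the earlier label → 3.
That leaves 8 as the only ready step → 8.
Next only 9 has its prerequisites met → 9.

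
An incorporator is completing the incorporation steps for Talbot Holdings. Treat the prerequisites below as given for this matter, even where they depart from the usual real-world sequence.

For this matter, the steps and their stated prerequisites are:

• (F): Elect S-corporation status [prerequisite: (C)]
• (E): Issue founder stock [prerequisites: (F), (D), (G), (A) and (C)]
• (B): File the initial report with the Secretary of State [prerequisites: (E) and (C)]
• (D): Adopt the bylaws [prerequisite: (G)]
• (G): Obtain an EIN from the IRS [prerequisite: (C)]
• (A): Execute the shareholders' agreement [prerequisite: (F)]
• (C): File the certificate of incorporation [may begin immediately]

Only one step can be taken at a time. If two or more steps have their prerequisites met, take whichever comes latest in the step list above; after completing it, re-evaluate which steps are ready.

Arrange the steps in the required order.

(C) → (G) → (D) → (F) → (A) → (E) → (B)

(C) is the only step with nothing outstanding, so it goes first.
Ready: (G) and (F). (G) is listed later → (G).
(D) and (F) are both available; (D) is listed later → (D).
(F) is the only step now ready → (F).
Next only (A) has its prerequisites met → (A).
That leaves (E) as the only ready step → (E).
(B) needed (C) and (E), now all done → (B).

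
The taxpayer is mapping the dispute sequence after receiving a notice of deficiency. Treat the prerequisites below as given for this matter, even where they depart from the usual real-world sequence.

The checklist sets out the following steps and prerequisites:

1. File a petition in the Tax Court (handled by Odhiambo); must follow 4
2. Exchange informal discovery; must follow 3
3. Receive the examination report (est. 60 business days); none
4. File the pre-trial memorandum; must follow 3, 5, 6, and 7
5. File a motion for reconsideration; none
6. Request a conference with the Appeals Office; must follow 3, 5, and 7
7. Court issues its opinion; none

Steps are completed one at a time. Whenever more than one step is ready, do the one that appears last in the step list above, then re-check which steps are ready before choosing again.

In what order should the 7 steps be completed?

7 → 5 → 3 → 6 → 4 → 2 → 1

Nothing is required for 7, 5 and 3. 7 is listed later → 7 first.
5 and 3 are both available; 5 is listed later → 5.
3 is the only step now ready → 3.
Ready: 6 and 2. 6 is listed later → 6.
4 and 2 are both available; 4 is listed later → 4.
Now 2 and 1 have their prerequisites met. 2 is listed later, so 2 next.
1 is the only step now ready → 1.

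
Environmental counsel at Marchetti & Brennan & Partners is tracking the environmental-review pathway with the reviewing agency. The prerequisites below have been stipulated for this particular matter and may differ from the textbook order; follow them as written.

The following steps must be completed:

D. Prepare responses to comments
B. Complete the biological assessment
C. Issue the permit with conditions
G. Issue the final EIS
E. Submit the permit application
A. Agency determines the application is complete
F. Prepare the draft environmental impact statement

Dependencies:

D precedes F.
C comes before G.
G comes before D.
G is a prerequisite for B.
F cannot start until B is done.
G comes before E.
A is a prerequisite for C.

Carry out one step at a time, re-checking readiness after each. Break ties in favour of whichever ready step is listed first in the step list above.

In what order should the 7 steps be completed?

Only A has no prerequisites, so it is first.
Next only C has its prerequisites met → C.
G needed C, now all done → G.
Now D, B and E have their prerequisites met. D is listed earlier, so D next.
Now B and E have their prerequisites met. B is listed earlier, so B next.
F now also ready, so the ready set is {E, F}; E is listed earlier → E.
F needed D and B, now all done → F.

A, C, G, D, B, E, F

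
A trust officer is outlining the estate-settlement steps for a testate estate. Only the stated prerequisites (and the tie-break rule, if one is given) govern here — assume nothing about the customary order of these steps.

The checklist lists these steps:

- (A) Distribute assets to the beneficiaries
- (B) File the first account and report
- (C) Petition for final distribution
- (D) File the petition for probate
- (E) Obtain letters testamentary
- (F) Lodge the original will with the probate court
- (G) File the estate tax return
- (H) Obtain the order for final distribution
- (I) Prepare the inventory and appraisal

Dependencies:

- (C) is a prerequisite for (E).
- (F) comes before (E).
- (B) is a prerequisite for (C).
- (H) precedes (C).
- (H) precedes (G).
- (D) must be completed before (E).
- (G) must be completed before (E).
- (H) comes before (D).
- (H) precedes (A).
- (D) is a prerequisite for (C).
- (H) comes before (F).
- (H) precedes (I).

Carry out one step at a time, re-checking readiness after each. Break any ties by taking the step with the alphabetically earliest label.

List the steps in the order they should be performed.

(B), (H), (A), (D), (C), (F), (G), (E), (I)

(B) and (H) have no prerequisites; (B) has the earlier label, so (B) is first.
That leaves (H) as the only ready step → (H).
Ready: (A), (D), (F), (G) and (I). (A) has the earlier label → (A).
(D), (F), (G) and (I) are all available; (D) has the earlier label → (D).
Ready: (C), (F), (G) and (I). (C) has the earlier label → (C).
(F), (G) and (I) are all available; (F) has the earlier label → (F).
Now (G) and (I) have their prerequisites met. (G) has the earlier label, so (G) next.
(E) now also ready, so the ready set is {(E), (I)}; (E) has the earlier label → (E).
Next only (I) has its prerequisites met → (I).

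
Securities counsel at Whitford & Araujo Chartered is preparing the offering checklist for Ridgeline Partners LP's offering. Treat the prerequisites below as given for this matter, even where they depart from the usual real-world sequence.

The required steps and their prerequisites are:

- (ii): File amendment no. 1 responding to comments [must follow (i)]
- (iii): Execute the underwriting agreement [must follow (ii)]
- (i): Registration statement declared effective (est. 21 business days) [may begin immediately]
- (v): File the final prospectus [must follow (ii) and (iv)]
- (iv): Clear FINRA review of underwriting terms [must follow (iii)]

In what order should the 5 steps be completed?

(i), (ii), (iii), (iv), (v)

(i) has no prerequisites → (i) first.
(ii) is the only step now ready → (ii).
(iii) needed (ii), now all done → (iii).
(iv) needed (iii), now all done → (iv).
(v) needed (ii) and (iv), now all done → (v).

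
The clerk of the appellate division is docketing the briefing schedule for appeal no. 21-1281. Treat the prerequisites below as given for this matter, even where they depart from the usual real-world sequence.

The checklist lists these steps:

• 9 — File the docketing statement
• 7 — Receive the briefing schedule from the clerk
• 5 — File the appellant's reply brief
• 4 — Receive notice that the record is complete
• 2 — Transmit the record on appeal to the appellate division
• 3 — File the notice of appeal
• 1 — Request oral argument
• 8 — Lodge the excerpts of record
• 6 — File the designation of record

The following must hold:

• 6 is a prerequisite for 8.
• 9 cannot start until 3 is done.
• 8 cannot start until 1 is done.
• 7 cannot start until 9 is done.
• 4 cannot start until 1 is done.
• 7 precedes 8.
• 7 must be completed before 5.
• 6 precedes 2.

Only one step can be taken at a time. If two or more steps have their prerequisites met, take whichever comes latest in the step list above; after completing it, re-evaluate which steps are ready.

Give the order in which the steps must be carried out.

6, 1 and 3 have no prerequisites; 6 is listed later, so 6 is first.
1, 3 and 2 are all available; 1 is listed later → 1.
4 now also ready, so the ready set is {3, 2, 4}; 3 is listed later → 3.
Now 2, 4 and 9 have their prerequisites met. 2 is listed later, so 2 next.
Ready: 4 and 9. 4 is listed later → 4.
That leaves 9 as the only ready step → 9.
7 needed 9, now all done → 7.
Ready: 8 and 5. 8 is listed later → 8.
5 needed 7, now all done → 5.

6 1 3 2 4 9 7 8 5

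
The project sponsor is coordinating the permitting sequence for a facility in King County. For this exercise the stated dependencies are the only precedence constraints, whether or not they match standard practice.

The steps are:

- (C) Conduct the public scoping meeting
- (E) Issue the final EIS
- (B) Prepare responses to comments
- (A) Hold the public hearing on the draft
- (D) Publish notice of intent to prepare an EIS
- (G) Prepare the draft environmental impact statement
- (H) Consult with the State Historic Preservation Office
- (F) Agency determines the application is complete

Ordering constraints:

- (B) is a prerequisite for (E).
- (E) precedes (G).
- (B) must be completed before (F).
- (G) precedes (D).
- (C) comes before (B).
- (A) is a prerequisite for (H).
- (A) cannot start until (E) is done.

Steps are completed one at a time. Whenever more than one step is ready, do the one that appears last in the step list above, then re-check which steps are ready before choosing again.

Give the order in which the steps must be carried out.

(C), (B), (F), (E), (G), (D), (A), (H)

Only (C) has no prerequisites, so it is first.
(B) is the only step now ready → (B).
(F) and (E) are both available; (F) is listed later → (F).
That leaves (E) as the only ready step → (E).
(G) and (A) are both available; (G) is listed later → (G).
Ready: (D) and (A). (D) is listed later → (D).
(A) is the only step now ready → (A).
Next only (H) has its prerequisites met → (H).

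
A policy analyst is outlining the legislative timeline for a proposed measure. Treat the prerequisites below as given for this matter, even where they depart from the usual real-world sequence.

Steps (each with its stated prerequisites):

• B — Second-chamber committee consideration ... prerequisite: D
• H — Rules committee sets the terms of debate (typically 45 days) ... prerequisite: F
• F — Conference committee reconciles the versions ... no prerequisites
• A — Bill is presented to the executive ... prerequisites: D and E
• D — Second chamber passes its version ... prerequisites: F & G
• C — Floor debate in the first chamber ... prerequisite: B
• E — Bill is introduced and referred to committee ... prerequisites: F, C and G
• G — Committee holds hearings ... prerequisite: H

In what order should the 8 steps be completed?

F H G D B C E A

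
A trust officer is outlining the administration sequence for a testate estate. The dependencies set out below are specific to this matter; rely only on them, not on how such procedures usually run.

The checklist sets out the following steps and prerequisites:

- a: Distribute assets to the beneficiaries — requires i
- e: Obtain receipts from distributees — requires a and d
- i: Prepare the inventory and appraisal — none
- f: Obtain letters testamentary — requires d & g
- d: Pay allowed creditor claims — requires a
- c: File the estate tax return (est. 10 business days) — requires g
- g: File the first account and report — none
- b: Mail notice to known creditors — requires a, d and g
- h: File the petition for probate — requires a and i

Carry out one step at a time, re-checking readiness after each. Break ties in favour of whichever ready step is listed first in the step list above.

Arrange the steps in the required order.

Nothing is required for i and g. i is listed earlier → i first.
Now a and g have their prerequisites met. a is listed earlier, so a next.
d and h now also ready, so the ready set is {d, g, h}; d is listed earlier → d.
Ready: e, g and h. e is listed earlier → e.
Now g and h have their prerequisites met. g is listed earlier, so g next.
f, c and b now also ready, so the ready set is {f, c, b, h}; f is listed earlier → f.
Now c, b and h have their prerequisites met. c is listed earlier, so c next.
Now b and h have their prerequisites met. b is listed earlier, so b next.
h needed a and i, now all done → h.

i → a → d → e → g → f → c → b → h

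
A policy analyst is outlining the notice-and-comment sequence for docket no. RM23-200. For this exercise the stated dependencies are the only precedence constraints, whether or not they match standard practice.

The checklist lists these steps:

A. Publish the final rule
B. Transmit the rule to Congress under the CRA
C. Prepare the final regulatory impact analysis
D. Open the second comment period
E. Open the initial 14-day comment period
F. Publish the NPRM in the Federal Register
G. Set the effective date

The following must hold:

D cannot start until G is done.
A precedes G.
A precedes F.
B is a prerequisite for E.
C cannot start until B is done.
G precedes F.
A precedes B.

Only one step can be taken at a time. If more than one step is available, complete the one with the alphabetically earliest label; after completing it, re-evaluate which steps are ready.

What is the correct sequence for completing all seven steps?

Only A has no prerequisites, so it is first.
Now B and G have their prerequisites met. B has the earlier label, so B next.
C, E and G are all available; C has the earlier label → C.
Ready: E and G. E has the earlier label → E.
That leaves G as the only ready step → G.
Now D and F have their prerequisites met. D has the earlier label, so D next.
Next only F has its prerequisites met → F.

A → B → C → E → G → D → F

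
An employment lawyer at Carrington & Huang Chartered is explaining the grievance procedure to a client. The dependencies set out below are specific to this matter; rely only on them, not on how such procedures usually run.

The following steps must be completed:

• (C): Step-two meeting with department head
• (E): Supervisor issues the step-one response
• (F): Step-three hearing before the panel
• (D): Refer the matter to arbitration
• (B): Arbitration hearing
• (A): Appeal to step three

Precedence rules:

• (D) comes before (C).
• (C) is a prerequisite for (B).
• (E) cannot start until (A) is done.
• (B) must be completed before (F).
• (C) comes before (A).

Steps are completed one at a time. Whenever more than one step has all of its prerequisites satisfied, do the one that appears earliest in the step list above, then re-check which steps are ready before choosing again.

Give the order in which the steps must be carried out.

Only (D) has no prerequisites, so it is first.
(C) is the only step now ready → (C).
(B) and (A) are both available; (B) is listed earlier → (B).
Ready: (F) and (A). (F) is listed earlier → (F).
(A) is the only step now ready → (A).
(E) is the only step now ready → (E).

(D), (C), (B), (F), (A), (E)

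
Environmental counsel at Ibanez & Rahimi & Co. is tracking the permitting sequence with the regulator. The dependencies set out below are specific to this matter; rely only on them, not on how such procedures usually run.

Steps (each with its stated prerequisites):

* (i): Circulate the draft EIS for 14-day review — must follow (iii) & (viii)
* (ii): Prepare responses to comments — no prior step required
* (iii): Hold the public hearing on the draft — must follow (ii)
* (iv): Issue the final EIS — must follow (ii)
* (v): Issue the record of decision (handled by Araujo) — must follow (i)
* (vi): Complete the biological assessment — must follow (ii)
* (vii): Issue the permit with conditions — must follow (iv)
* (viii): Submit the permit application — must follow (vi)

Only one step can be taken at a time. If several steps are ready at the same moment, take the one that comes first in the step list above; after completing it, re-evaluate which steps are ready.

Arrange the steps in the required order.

(ii) is the only step with nothing outstanding, so it goes first.
Now (iii), (iv) and (vi) have their prerequisites met. (iii) is listed earlier, so (iii) next.
Now (iv) and (vi) have their prerequisites met. (iv) is listed earlier, so (iv) next.
(vi) and (vii) are both available; (vi) is listed earlier → (vi).
(vii) and (viii) are both available; (vii) is listed earlier → (vii).
(viii) needed (vi), now all done → (viii).
(i) is the only step now ready → (i).
(v) is the only step now ready → (v).

(ii), (iii), (iv), (vi), (vii), (viii), (i), (v)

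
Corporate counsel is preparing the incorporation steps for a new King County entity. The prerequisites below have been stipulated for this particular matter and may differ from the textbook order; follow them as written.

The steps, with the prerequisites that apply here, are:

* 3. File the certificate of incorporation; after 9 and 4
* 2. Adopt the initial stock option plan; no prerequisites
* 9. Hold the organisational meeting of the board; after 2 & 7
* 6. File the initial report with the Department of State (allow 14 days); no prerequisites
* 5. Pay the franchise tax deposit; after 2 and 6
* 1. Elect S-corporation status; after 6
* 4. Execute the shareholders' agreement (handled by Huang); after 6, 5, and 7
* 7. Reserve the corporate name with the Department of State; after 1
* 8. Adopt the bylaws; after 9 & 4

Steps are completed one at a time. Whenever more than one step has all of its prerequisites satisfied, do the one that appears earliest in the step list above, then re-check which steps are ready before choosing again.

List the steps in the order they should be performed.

2, 6, 5, 1, 7, 9, 4, 3, 8

2 and 6 have no prerequisites; 2 is listed earlier, so 2 is first.
Next only 6 has its prerequisites met → 6.
Now 5 and 1 have their prerequisites met. 5 is listed earlier, so 5 next.
Next only 1 has its prerequisites met → 1.
7 needed 1, now all done → 7.
Ready: 9 and 4. 9 is listed earlier → 9.
Next only 4 has its prerequisites met → 4.
Now 3 and 8 have their prerequisites met. 3 is listed earlier, so 3 next.
8 is the only step now ready → 8.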